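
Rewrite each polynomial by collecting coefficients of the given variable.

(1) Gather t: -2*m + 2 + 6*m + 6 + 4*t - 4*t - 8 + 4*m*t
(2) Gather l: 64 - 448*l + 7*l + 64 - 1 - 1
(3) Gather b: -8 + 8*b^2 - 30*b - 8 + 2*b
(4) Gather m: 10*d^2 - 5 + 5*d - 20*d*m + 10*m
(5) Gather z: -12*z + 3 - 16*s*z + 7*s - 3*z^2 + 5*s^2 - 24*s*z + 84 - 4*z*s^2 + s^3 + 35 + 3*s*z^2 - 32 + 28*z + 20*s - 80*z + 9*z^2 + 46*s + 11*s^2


(1) = 4*m*t + 4*m
(2) = 126 - 441*l
(3) = 8*b^2 - 28*b - 16
(4) = 10*d^2 + 5*d + m*(10 - 20*d) - 5
(5) = s^3 + 16*s^2 + 73*s + z^2*(3*s + 6) + z*(-4*s^2 - 40*s - 64) + 90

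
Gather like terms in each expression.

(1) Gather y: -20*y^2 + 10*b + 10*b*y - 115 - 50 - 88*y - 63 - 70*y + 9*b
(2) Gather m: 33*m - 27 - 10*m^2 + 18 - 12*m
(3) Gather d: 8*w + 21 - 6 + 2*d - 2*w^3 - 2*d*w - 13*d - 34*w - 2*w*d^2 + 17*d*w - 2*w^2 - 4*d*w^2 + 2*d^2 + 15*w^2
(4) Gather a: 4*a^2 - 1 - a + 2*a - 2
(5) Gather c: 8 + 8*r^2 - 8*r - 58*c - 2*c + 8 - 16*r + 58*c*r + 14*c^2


(1) = 19*b - 20*y^2 + y*(10*b - 158) - 228
(2) = -10*m^2 + 21*m - 9
(3) = d^2*(2 - 2*w) + d*(-4*w^2 + 15*w - 11) - 2*w^3 + 13*w^2 - 26*w + 15
(4) = 4*a^2 + a - 3
(5) = 14*c^2 + c*(58*r - 60) + 8*r^2 - 24*r + 16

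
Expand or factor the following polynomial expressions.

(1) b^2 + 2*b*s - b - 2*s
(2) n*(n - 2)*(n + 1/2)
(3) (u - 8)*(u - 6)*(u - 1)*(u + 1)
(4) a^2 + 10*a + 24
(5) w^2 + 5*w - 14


(1) = (b - 1)*(b + 2*s)
(2) = n^3 - 3*n^2/2 - n
(3) = u^4 - 14*u^3 + 47*u^2 + 14*u - 48
(4) = (a + 4)*(a + 6)
(5) = (w - 2)*(w + 7)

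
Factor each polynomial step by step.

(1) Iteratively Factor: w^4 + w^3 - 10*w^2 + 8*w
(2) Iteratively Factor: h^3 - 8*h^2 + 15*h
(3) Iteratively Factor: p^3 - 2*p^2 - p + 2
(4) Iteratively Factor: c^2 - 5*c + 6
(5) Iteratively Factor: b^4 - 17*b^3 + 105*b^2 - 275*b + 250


(1) = (w - 2)*(w^3 + 3*w^2 - 4*w) = (w - 2)*(w - 1)*(w^2 + 4*w) = (w - 2)*(w - 1)*(w + 4)*(w)
(2) = (h)*(h^2 - 8*h + 15) = h*(h - 5)*(h - 3)
(3) = (p + 1)*(p^2 - 3*p + 2) = (p - 1)*(p + 1)*(p - 2)
(4) = (c - 3)*(c - 2)
(5) = (b - 5)*(b^3 - 12*b^2 + 45*b - 50) = (b - 5)^2*(b^2 - 7*b + 10) = (b - 5)^3*(b - 2)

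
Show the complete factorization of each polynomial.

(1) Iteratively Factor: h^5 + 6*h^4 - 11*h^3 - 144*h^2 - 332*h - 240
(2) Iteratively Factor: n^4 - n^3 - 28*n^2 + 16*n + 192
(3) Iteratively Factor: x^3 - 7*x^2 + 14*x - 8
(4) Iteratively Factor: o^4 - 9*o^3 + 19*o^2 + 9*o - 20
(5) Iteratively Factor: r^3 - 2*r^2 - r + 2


(1) = (h - 5)*(h^4 + 11*h^3 + 44*h^2 + 76*h + 48) = (h - 5)*(h + 3)*(h^3 + 8*h^2 + 20*h + 16) = (h - 5)*(h + 2)*(h + 3)*(h^2 + 6*h + 8) = (h - 5)*(h + 2)^2*(h + 3)*(h + 4)
(2) = (n + 4)*(n^3 - 5*n^2 - 8*n + 48) = (n + 3)*(n + 4)*(n^2 - 8*n + 16) = (n - 4)*(n + 3)*(n + 4)*(n - 4)
(3) = (x - 1)*(x^2 - 6*x + 8) = (x - 2)*(x - 1)*(x - 4)
(4) = (o - 5)*(o^3 - 4*o^2 - o + 4) = (o - 5)*(o - 4)*(o^2 - 1) = (o - 5)*(o - 4)*(o - 1)*(o + 1)
(5) = (r + 1)*(r^2 - 3*r + 2) = (r - 2)*(r + 1)*(r - 1)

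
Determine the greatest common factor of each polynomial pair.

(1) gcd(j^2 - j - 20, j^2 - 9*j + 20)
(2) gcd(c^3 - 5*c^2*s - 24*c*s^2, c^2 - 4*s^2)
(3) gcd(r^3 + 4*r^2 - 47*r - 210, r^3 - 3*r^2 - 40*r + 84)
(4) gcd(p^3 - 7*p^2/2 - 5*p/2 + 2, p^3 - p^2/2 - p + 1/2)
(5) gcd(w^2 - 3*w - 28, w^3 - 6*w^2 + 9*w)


(1) = j - 5
(2) = 1
(3) = r^2 - r - 42
(4) = p^2 + p/2 - 1/2
(5) = 1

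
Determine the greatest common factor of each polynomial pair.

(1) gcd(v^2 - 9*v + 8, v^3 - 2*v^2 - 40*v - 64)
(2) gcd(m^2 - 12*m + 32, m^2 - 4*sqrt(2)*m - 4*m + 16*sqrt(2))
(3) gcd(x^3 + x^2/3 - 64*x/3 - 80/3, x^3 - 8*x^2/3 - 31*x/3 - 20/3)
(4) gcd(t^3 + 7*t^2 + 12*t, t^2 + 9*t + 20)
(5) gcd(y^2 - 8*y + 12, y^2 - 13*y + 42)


(1) = v - 8
(2) = gcd((m - 8)*(m - 4), (m - 4)*(m - 4*sqrt(2))) = m - 4
(3) = x^2 - 11*x/3 - 20/3
(4) = gcd(t*(t + 3)*(t + 4), (t + 4)*(t + 5)) = t + 4
(5) = y - 6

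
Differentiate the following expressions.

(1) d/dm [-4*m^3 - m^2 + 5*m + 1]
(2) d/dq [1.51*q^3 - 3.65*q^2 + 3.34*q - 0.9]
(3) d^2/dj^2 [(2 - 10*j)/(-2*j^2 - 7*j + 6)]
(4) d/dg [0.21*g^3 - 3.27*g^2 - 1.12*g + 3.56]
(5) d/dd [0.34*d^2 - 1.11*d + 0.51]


(1) = -12*m^2 - 2*m + 5
(2) = 4.53*q^2 - 7.3*q + 3.34
(3) = 4*((4*j + 7)^2*(5*j - 1) - 3*(10*j + 11)*(2*j^2 + 7*j - 6))/(2*j^2 + 7*j - 6)^3
(4) = 0.63*g^2 - 6.54*g - 1.12
(5) = 0.68*d - 1.11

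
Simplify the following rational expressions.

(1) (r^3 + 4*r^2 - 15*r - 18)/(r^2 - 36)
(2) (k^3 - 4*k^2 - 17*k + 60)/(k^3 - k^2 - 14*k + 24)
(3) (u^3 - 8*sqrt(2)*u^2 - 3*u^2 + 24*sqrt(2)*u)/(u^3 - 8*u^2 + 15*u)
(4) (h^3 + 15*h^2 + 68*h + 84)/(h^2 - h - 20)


(1) = (r^2 - 2*r - 3)/(r - 6)
(2) = (k - 5)/(k - 2)
(3) = (u - 8*sqrt(2))/(u - 5)
(4) = (h^3 + 15*h^2 + 68*h + 84)/(h^2 - h - 20)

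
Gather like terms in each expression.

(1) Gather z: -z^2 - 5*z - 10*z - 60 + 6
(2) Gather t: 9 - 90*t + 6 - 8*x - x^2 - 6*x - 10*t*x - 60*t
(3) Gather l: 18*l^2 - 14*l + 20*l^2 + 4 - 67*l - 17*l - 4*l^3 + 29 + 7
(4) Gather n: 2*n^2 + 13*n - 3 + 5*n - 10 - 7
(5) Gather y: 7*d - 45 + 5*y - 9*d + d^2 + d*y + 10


(1) = -z^2 - 15*z - 54
(2) = t*(-10*x - 150) - x^2 - 14*x + 15
(3) = -4*l^3 + 38*l^2 - 98*l + 40
(4) = 2*n^2 + 18*n - 20
(5) = d^2 - 2*d + y*(d + 5) - 35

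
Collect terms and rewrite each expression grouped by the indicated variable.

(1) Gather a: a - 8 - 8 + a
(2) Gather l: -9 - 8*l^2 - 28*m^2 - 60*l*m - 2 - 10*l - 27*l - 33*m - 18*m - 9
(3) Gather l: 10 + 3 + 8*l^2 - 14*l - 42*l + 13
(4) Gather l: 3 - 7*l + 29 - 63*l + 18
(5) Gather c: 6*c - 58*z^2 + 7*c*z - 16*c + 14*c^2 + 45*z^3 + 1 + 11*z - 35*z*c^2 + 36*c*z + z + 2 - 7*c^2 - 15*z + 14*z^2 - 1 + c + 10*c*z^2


(1) = 2*a - 16
(2) = -8*l^2 + l*(-60*m - 37) - 28*m^2 - 51*m - 20
(3) = 8*l^2 - 56*l + 26
(4) = 50 - 70*l
(5) = c^2*(7 - 35*z) + c*(10*z^2 + 43*z - 9) + 45*z^3 - 44*z^2 - 3*z + 2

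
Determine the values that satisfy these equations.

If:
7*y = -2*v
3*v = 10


Then:
v = 10/3
y = -20/21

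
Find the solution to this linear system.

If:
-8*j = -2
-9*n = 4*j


Then:
j = 1/4
n = -1/9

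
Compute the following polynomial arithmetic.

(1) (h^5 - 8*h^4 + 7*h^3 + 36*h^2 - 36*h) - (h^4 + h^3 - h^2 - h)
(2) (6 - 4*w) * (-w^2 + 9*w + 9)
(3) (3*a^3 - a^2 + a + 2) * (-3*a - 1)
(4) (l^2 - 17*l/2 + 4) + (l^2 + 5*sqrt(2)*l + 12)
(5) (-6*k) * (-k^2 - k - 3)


(1) = h^5 - 9*h^4 + 6*h^3 + 37*h^2 - 35*h
(2) = 4*w^3 - 42*w^2 + 18*w + 54
(3) = -9*a^4 - 2*a^2 - 7*a - 2
(4) = 2*l^2 - 17*l/2 + 5*sqrt(2)*l + 16
(5) = 6*k^3 + 6*k^2 + 18*k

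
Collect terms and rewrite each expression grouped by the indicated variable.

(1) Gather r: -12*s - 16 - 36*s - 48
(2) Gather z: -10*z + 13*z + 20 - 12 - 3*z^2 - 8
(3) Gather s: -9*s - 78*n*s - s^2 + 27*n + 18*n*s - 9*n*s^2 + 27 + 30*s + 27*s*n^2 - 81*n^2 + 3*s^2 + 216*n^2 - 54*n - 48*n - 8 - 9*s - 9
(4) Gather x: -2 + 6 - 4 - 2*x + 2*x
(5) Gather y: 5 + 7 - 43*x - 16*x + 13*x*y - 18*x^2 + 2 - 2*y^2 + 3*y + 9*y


(1) = -48*s - 64
(2) = -3*z^2 + 3*z
(3) = 135*n^2 - 75*n + s^2*(2 - 9*n) + s*(27*n^2 - 60*n + 12) + 10
(4) = 0
(5) = -18*x^2 - 59*x - 2*y^2 + y*(13*x + 12) + 14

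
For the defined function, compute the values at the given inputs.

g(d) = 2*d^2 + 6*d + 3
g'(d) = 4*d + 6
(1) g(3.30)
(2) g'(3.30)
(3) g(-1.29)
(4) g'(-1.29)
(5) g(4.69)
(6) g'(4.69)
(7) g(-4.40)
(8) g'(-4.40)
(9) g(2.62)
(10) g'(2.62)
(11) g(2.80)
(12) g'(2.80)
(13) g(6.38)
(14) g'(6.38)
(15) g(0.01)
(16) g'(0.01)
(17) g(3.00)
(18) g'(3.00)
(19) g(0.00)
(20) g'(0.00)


(1) = 44.58
(2) = 19.20
(3) = -1.41
(4) = 0.84
(5) = 75.13
(6) = 24.76
(7) = 15.32
(8) = -11.60
(9) = 32.45
(10) = 16.48
(11) = 35.48
(12) = 17.20
(13) = 122.69
(14) = 31.52
(15) = 3.06
(16) = 6.04
(17) = 39.00
(18) = 18.00
(19) = 3.00
(20) = 6.00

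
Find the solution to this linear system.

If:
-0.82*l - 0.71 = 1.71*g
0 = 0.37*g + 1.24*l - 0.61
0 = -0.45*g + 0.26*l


Then:
No Solution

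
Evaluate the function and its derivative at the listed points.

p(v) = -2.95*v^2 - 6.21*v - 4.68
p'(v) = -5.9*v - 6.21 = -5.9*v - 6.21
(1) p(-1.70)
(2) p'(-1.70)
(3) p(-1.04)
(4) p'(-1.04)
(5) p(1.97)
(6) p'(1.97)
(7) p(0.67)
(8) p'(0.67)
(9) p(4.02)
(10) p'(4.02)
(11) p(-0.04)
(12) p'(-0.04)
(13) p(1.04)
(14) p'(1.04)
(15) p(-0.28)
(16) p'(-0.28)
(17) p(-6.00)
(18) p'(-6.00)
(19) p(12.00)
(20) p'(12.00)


(1) = -2.65
(2) = 3.82
(3) = -1.41
(4) = -0.07
(5) = -28.36
(6) = -17.83
(7) = -10.16
(8) = -10.16
(9) = -77.32
(10) = -29.93
(11) = -4.44
(12) = -5.97
(13) = -14.33
(14) = -12.35
(15) = -3.17
(16) = -4.56
(17) = -73.62
(18) = 29.19
(19) = -504.00
(20) = -77.01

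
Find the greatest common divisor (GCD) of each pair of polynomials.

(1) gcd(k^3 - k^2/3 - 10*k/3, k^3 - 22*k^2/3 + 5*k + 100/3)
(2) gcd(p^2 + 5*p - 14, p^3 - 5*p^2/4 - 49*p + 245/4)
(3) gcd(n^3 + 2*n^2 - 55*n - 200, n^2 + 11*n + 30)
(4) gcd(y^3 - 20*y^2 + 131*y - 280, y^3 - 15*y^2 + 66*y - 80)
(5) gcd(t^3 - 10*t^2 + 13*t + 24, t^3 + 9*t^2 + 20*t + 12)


(1) = gcd(k*(k - 2)*(k + 5/3), (k - 5)*(k - 4)*(k + 5/3)) = k + 5/3
(2) = gcd((p - 2)*(p + 7), (p - 7)*(p - 5/4)*(p + 7)) = p + 7
(3) = gcd((n - 8)*(n + 5)^2, (n + 5)*(n + 6)) = n + 5
(4) = gcd((y - 8)*(y - 7)*(y - 5), (y - 8)*(y - 5)*(y - 2)) = y^2 - 13*y + 40
(5) = gcd((t - 8)*(t - 3)*(t + 1), (t + 1)*(t + 2)*(t + 6)) = t + 1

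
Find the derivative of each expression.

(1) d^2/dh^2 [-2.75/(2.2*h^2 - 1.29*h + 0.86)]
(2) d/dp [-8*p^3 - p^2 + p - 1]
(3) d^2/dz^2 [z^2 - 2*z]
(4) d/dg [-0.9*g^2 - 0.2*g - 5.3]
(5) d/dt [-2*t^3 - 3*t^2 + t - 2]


(1) = (26.62*h^2 - 15.609*h - 2.75*(4.4*h - 1.29)*(8.8*h - 2.58) + 10.406)/(2.2*h^2 - 1.29*h + 0.86)^3
(2) = -24*p^2 - 2*p + 1
(3) = 2
(4) = -1.8*g - 0.2
(5) = -6*t^2 - 6*t + 1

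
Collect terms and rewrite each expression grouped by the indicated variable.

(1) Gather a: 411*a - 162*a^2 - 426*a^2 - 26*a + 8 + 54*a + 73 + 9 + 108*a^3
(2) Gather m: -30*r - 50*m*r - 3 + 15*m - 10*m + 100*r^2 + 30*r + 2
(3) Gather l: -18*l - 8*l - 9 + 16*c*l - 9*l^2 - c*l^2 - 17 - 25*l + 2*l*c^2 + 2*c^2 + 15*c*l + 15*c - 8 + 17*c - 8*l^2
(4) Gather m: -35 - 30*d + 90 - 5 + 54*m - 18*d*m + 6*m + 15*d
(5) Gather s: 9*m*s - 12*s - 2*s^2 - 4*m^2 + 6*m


(1) = 108*a^3 - 588*a^2 + 439*a + 90
(2) = m*(5 - 50*r) + 100*r^2 - 1
(3) = 2*c^2 + 32*c + l^2*(-c - 17) + l*(2*c^2 + 31*c - 51) - 34
(4) = -15*d + m*(60 - 18*d) + 50
(5) = -4*m^2 + 6*m - 2*s^2 + s*(9*m - 12)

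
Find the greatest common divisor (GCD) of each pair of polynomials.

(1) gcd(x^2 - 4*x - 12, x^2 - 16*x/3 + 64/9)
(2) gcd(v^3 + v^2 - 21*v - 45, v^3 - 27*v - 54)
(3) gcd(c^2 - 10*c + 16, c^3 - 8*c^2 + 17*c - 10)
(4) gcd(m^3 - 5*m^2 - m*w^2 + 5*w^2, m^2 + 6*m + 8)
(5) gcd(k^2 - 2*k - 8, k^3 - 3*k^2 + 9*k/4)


(1) = 1
(2) = v^2 + 6*v + 9
(3) = c - 2
(4) = gcd((m - 5)*(m - w)*(m + w), (m + 2)*(m + 4)) = 1
(5) = 1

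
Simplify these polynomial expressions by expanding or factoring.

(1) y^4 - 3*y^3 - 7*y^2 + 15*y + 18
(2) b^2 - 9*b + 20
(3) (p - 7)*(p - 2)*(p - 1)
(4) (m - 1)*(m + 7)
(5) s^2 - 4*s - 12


(1) = (y - 3)^2*(y + 1)*(y + 2)
(2) = (b - 5)*(b - 4)
(3) = p^3 - 10*p^2 + 23*p - 14
(4) = m^2 + 6*m - 7
(5) = (s - 6)*(s + 2)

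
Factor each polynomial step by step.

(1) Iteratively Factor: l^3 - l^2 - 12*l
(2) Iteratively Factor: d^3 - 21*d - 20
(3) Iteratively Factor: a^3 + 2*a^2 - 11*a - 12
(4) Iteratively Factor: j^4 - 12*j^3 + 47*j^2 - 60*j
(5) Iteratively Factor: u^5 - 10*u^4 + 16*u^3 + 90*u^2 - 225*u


(1) = (l + 3)*(l^2 - 4*l) = (l - 4)*(l + 3)*(l)
(2) = (d - 5)*(d^2 + 5*d + 4) = (d - 5)*(d + 4)*(d + 1)
(3) = (a - 3)*(a^2 + 5*a + 4) = (a - 3)*(a + 1)*(a + 4)
(4) = (j)*(j^3 - 12*j^2 + 47*j - 60) = j*(j - 4)*(j^2 - 8*j + 15) = j*(j - 5)*(j - 4)*(j - 3)
(5) = (u + 3)*(u^4 - 13*u^3 + 55*u^2 - 75*u) = (u - 5)*(u + 3)*(u^3 - 8*u^2 + 15*u) = (u - 5)*(u - 3)*(u + 3)*(u^2 - 5*u) = u*(u - 5)*(u - 3)*(u + 3)*(u - 5)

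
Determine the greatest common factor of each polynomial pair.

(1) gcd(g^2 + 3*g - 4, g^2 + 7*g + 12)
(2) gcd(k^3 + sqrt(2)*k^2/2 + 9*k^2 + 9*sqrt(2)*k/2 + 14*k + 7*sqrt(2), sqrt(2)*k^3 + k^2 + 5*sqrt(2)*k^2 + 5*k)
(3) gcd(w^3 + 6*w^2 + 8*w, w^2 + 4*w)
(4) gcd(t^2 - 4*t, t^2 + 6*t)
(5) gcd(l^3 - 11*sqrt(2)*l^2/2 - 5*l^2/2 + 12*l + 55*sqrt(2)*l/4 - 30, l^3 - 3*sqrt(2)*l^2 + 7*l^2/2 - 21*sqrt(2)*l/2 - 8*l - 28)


(1) = g + 4
(2) = gcd((k + 2)*(k + 7)*(k + sqrt(2)/2), k*(k + 5)*(sqrt(2)*k + 1)) = k + sqrt(2)/2
(3) = w^2 + 4*w
(4) = t
(5) = gcd((l - 5/2)*(l - 4*sqrt(2))*(l - 3*sqrt(2)/2), (l + 7/2)*(l - 4*sqrt(2))*(l + sqrt(2))) = l - 4*sqrt(2)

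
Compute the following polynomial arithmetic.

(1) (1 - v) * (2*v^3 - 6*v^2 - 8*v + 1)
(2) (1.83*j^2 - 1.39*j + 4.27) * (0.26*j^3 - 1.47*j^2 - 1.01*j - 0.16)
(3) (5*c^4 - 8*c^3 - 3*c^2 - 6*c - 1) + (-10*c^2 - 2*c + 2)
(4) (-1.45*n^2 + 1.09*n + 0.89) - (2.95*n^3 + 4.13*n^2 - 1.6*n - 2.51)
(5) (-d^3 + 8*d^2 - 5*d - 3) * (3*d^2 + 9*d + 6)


(1) = -2*v^4 + 8*v^3 + 2*v^2 - 9*v + 1
(2) = 0.4758*j^5 - 3.0515*j^4 + 1.3052*j^3 - 5.1658*j^2 - 4.0903*j - 0.6832
(3) = 5*c^4 - 8*c^3 - 13*c^2 - 8*c + 1
(4) = -2.95*n^3 - 5.58*n^2 + 2.69*n + 3.4
(5) = -3*d^5 + 15*d^4 + 51*d^3 - 6*d^2 - 57*d - 18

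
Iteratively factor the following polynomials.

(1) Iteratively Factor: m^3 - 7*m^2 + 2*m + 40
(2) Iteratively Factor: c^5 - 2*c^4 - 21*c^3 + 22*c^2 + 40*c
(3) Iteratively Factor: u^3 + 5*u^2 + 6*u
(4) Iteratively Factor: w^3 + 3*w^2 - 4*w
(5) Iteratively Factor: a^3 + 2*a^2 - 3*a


(1) = (m + 2)*(m^2 - 9*m + 20) = (m - 5)*(m + 2)*(m - 4)
(2) = (c + 4)*(c^4 - 6*c^3 + 3*c^2 + 10*c) = (c - 5)*(c + 4)*(c^3 - c^2 - 2*c) = c*(c - 5)*(c + 4)*(c^2 - c - 2) = c*(c - 5)*(c - 2)*(c + 4)*(c + 1)
(3) = (u + 2)*(u^2 + 3*u) = u*(u + 2)*(u + 3)
(4) = (w + 4)*(w^2 - w) = (w - 1)*(w + 4)*(w)
(5) = (a + 3)*(a^2 - a) = (a - 1)*(a + 3)*(a)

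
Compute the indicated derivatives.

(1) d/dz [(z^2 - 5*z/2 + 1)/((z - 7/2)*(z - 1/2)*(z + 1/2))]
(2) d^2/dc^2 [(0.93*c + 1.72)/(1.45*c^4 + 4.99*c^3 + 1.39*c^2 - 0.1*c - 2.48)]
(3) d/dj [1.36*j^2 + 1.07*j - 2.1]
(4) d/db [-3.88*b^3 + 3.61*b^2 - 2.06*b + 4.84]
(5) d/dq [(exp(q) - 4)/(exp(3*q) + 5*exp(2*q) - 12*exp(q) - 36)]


(1) = 4*(-4*z^2 + 16*z - 31)/(16*z^4 - 96*z^3 + 88*z^2 + 168*z + 49)
(2) = (23.4639*c^7 + 179.99024*c^6 + 523.540848*c^5 + 615.850482*c^4 + 261.291318*c^3 + 227.118264*c^2 + 145.51296*c + 11.431488)/(3.048625*c^12 + 31.474425*c^11 + 117.08286*c^10 + 183.964819*c^9 + 92.254152*c^8 - 87.420033*c^7 - 216.679925*c^6 - 101.481498*c^5 + 19.846236*c^4 + 94.138808*c^3 + 25.572768*c^2 - 1.84512*c - 15.252992)
(3) = 2.72*j + 1.07
(4) = -11.64*b^2 + 7.22*b - 2.06
(5) = (-(exp(q) - 4)*(3*exp(2*q) + 10*exp(q) - 12) + exp(3*q) + 5*exp(2*q) - 12*exp(q) - 36)*exp(q)/(exp(3*q) + 5*exp(2*q) - 12*exp(q) - 36)^2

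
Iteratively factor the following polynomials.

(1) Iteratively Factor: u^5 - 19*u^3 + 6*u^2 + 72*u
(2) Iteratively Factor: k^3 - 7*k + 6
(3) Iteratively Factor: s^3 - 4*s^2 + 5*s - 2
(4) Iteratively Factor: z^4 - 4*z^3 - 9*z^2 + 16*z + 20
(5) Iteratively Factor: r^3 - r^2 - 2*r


(1) = (u - 3)*(u^4 + 3*u^3 - 10*u^2 - 24*u) = (u - 3)*(u + 2)*(u^3 + u^2 - 12*u) = (u - 3)^2*(u + 2)*(u^2 + 4*u) = u*(u - 3)^2*(u + 2)*(u + 4)
(2) = (k - 2)*(k^2 + 2*k - 3) = (k - 2)*(k - 1)*(k + 3)
(3) = (s - 1)*(s^2 - 3*s + 2) = (s - 1)^2*(s - 2)
(4) = (z - 2)*(z^3 - 2*z^2 - 13*z - 10) = (z - 5)*(z - 2)*(z^2 + 3*z + 2) = (z - 5)*(z - 2)*(z + 1)*(z + 2)
(5) = (r)*(r^2 - r - 2) = r*(r - 2)*(r + 1)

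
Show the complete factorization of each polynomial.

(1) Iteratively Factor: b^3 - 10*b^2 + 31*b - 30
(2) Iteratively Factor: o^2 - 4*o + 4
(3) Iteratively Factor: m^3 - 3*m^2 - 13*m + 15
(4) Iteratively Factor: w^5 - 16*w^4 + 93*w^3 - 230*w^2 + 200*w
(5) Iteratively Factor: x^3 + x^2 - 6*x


(1) = (b - 2)*(b^2 - 8*b + 15) = (b - 5)*(b - 2)*(b - 3)
(2) = (o - 2)*(o - 2)
(3) = (m - 5)*(m^2 + 2*m - 3) = (m - 5)*(m - 1)*(m + 3)
(4) = (w)*(w^4 - 16*w^3 + 93*w^2 - 230*w + 200) = w*(w - 5)*(w^3 - 11*w^2 + 38*w - 40) = w*(w - 5)^2*(w^2 - 6*w + 8) = w*(w - 5)^2*(w - 4)*(w - 2)
(5) = (x - 2)*(x^2 + 3*x) = (x - 2)*(x + 3)*(x)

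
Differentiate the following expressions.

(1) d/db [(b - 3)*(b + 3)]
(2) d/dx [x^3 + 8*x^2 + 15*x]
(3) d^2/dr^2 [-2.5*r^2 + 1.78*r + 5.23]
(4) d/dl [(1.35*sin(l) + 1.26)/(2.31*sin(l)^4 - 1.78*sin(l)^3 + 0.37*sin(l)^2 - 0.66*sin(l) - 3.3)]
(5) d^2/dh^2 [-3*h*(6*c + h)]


(1) = 2*b
(2) = 3*x^2 + 16*x + 15
(3) = -5.00000000000000
(4) = (-9.3555*sin(l)^4 - 6.8364*sin(l)^3 + 6.2289*sin(l)^2 - 0.9324*sin(l) - 3.6234)*cos(l)/(5.3361*sin(l)^8 - 8.2236*sin(l)^7 + 4.8778*sin(l)^6 - 4.3664*sin(l)^5 - 12.7595*sin(l)^4 + 11.2596*sin(l)^3 - 2.0064*sin(l)^2 + 4.356*sin(l) + 10.89)
(5) = -6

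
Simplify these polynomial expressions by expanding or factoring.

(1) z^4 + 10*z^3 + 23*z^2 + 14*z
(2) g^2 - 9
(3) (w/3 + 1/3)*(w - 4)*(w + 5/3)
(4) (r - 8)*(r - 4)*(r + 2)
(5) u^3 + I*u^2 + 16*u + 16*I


(1) = z*(z + 1)*(z + 2)*(z + 7)
(2) = (g - 3)*(g + 3)
(3) = w^3/3 - 4*w^2/9 - 3*w - 20/9
(4) = r^3 - 10*r^2 + 8*r + 64
(5) = (u - 4*I)*(u + I)*(u + 4*I)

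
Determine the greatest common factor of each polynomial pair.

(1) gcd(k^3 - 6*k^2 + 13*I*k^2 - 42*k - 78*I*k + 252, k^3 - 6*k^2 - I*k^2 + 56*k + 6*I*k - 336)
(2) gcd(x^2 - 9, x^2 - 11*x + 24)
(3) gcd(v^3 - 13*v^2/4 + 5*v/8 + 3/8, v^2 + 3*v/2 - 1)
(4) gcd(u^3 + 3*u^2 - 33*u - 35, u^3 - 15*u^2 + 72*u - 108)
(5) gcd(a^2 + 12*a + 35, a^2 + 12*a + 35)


(1) = k^2 + k*(-6 + 7*I) - 42*I
(2) = x - 3
(3) = v - 1/2
(4) = 1
(5) = a^2 + 12*a + 35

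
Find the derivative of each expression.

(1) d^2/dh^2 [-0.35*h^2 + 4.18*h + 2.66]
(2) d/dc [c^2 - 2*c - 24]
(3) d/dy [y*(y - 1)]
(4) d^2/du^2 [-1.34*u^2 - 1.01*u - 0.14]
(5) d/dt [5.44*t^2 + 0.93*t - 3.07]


(1) = -0.700000000000000
(2) = 2*c - 2
(3) = 2*y - 1
(4) = -2.68000000000000
(5) = 10.88*t + 0.93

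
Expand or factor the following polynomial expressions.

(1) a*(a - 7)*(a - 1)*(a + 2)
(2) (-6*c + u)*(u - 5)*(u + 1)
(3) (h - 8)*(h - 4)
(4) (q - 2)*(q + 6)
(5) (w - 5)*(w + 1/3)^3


(1) = a^4 - 6*a^3 - 9*a^2 + 14*a
(2) = -6*c*u^2 + 24*c*u + 30*c + u^3 - 4*u^2 - 5*u
(3) = h^2 - 12*h + 32
(4) = q^2 + 4*q - 12
(5) = w^4 - 4*w^3 - 14*w^2/3 - 44*w/27 - 5/27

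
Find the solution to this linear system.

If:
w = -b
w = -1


Then:
b = 1
w = -1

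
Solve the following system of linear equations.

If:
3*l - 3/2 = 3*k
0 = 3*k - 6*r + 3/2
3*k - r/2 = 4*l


Then:
k = -17/10
l = -6/5
r = -3/5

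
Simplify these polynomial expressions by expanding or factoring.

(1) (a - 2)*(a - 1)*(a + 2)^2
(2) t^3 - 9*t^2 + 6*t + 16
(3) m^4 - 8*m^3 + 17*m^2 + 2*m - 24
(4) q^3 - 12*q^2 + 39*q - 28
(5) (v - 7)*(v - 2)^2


(1) = a^4 + a^3 - 6*a^2 - 4*a + 8
(2) = (t - 8)*(t - 2)*(t + 1)
(3) = (m - 4)*(m - 3)*(m - 2)*(m + 1)
(4) = (q - 7)*(q - 4)*(q - 1)
(5) = v^3 - 11*v^2 + 32*v - 28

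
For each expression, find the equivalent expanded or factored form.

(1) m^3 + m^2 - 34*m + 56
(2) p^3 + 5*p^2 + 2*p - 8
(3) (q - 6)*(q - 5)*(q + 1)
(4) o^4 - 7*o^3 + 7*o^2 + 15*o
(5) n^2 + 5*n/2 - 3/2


(1) = (m - 4)*(m - 2)*(m + 7)
(2) = (p - 1)*(p + 2)*(p + 4)
(3) = q^3 - 10*q^2 + 19*q + 30
(4) = o*(o - 5)*(o - 3)*(o + 1)
(5) = (n - 1/2)*(n + 3)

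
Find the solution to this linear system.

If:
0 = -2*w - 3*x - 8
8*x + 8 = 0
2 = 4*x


Then:
No Solution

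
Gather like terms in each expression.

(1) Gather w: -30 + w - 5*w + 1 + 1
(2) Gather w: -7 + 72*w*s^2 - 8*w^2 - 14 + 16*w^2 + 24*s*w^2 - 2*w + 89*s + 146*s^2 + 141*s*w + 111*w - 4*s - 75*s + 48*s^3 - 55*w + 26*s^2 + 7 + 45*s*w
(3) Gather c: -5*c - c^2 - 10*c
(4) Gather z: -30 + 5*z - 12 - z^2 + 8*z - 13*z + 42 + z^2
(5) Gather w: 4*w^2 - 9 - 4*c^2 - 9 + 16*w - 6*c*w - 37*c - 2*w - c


(1) = -4*w - 28
(2) = 48*s^3 + 172*s^2 + 10*s + w^2*(24*s + 8) + w*(72*s^2 + 186*s + 54) - 14
(3) = -c^2 - 15*c
(4) = 0
(5) = -4*c^2 - 38*c + 4*w^2 + w*(14 - 6*c) - 18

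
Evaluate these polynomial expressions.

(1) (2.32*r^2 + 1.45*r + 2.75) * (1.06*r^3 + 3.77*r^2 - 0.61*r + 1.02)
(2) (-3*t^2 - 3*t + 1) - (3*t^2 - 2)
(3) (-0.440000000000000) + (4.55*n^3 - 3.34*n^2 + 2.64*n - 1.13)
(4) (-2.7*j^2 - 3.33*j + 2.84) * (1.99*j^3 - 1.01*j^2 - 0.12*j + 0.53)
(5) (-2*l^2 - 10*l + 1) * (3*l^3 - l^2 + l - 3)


(1) = 2.4592*r^5 + 10.2834*r^4 + 6.9663*r^3 + 11.8494*r^2 - 0.1985*r + 2.805
(2) = -6*t^2 - 3*t + 3
(3) = 4.55*n^3 - 3.34*n^2 + 2.64*n - 1.57
(4) = -5.373*j^5 - 3.8997*j^4 + 9.3389*j^3 - 3.8998*j^2 - 2.1057*j + 1.5052
(5) = -6*l^5 - 28*l^4 + 11*l^3 - 5*l^2 + 31*l - 3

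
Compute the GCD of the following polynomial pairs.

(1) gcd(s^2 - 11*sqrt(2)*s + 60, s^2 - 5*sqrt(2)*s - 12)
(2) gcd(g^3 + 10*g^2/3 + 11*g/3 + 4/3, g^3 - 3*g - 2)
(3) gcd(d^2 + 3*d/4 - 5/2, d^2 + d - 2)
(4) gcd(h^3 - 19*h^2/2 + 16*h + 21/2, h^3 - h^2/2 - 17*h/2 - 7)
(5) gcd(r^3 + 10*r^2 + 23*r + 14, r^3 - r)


(1) = s - 6*sqrt(2)
(2) = g^2 + 2*g + 1
(3) = gcd((d - 5/4)*(d + 2), (d - 1)*(d + 2)) = d + 2
(4) = gcd((h - 7)*(h - 3)*(h + 1/2), (h - 7/2)*(h + 1)*(h + 2)) = 1
(5) = gcd((r + 1)*(r + 2)*(r + 7), r*(r - 1)*(r + 1)) = r + 1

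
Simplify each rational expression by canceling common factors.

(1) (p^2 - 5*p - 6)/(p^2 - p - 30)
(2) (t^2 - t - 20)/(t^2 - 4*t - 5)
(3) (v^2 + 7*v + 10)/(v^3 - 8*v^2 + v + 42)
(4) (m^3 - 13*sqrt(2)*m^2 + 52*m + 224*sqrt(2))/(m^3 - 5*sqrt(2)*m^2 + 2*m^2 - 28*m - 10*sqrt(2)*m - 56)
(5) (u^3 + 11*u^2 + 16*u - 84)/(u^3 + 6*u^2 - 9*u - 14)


(1) = (p + 1)/(p + 5)
(2) = (t + 4)/(t + 1)
(3) = (v + 5)/(v^2 - 10*v + 21)
(4) = (m - 8*sqrt(2))/(m + 2)
(5) = (u + 6)/(u + 1)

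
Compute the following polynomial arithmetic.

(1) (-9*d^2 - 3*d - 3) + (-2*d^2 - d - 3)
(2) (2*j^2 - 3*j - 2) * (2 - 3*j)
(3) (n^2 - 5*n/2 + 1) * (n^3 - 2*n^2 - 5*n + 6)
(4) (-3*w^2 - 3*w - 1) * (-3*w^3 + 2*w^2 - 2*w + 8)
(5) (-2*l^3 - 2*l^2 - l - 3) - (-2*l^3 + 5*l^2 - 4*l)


(1) = -11*d^2 - 4*d - 6
(2) = -6*j^3 + 13*j^2 - 4
(3) = n^5 - 9*n^4/2 + n^3 + 33*n^2/2 - 20*n + 6
(4) = 9*w^5 + 3*w^4 + 3*w^3 - 20*w^2 - 22*w - 8
(5) = -7*l^2 + 3*l - 3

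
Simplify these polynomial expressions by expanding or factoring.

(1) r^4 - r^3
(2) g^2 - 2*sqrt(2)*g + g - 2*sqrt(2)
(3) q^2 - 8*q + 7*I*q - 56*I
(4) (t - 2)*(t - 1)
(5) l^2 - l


(1) = r^3*(r - 1)
(2) = (g + 1)*(g - 2*sqrt(2))
(3) = (q - 8)*(q + 7*I)
(4) = t^2 - 3*t + 2
(5) = l*(l - 1)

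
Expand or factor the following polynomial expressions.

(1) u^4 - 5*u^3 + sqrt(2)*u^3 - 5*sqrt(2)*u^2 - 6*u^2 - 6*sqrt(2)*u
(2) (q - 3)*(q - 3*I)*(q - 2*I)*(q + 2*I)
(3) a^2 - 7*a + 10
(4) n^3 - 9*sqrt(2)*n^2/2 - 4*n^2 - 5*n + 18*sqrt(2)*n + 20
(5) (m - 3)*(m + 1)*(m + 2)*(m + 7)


(1) = u*(u - 6)*(u + 1)*(u + sqrt(2))
(2) = q^4 - 3*q^3 - 3*I*q^3 + 4*q^2 + 9*I*q^2 - 12*q - 12*I*q + 36*I
(3) = (a - 5)*(a - 2)
(4) = (n - 4)*(n - 5*sqrt(2))*(n + sqrt(2)/2)
(5) = m^4 + 7*m^3 - 7*m^2 - 55*m - 42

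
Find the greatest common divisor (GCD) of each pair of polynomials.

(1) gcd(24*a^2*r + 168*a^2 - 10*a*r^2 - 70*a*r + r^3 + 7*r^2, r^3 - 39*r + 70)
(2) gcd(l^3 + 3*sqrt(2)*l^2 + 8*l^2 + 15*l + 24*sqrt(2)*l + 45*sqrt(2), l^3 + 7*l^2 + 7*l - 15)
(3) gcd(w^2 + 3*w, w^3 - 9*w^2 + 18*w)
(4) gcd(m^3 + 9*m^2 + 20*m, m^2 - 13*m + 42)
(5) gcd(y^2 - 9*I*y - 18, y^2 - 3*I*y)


(1) = r + 7
(2) = l^2 + 8*l + 15
(3) = gcd(w*(w + 3), w*(w - 6)*(w - 3)) = w
(4) = 1
(5) = gcd((y - 6*I)*(y - 3*I), y*(y - 3*I)) = y - 3*I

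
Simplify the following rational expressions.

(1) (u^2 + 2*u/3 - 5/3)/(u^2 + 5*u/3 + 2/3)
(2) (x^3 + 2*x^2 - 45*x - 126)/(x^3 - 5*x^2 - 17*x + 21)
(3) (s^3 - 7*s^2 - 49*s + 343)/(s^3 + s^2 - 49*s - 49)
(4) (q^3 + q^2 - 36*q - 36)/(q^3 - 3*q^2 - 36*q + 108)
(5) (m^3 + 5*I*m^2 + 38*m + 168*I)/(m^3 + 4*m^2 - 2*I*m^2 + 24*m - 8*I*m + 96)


(1) = (3*u^2 + 2*u - 5)/(3*u^2 + 5*u + 2)
(2) = (x + 6)/(x - 1)
(3) = (s - 7)/(s + 1)
(4) = (q + 1)/(q - 3)
(5) = (m + 7*I)/(m + 4)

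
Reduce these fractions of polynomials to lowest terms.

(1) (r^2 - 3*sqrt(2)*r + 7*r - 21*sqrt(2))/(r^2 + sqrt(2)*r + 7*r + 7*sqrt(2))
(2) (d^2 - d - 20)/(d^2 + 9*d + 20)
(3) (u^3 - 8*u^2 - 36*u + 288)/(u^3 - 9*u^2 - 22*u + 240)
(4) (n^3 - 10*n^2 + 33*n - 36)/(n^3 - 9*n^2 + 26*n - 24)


(1) = (r - 3*sqrt(2))/(r + sqrt(2))
(2) = (d - 5)/(d + 5)
(3) = (u + 6)/(u + 5)
(4) = (n - 3)/(n - 2)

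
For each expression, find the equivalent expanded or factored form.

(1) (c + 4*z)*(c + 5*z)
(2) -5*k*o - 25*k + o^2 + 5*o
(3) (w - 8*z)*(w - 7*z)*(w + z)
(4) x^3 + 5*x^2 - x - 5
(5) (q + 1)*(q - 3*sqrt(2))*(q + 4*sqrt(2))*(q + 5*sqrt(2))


(1) = c^2 + 9*c*z + 20*z^2
(2) = (-5*k + o)*(o + 5)
(3) = w^3 - 14*w^2*z + 41*w*z^2 + 56*z^3
(4) = (x - 1)*(x + 1)*(x + 5)
(5) = q^4 + q^3 + 6*sqrt(2)*q^3 - 14*q^2 + 6*sqrt(2)*q^2 - 120*sqrt(2)*q - 14*q - 120*sqrt(2)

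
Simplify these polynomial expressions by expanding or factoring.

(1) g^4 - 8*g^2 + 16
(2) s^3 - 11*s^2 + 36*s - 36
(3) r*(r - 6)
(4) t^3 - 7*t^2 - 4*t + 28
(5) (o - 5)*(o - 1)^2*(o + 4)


(1) = (g - 2)^2*(g + 2)^2
(2) = (s - 6)*(s - 3)*(s - 2)
(3) = r^2 - 6*r
(4) = (t - 7)*(t - 2)*(t + 2)
(5) = o^4 - 3*o^3 - 17*o^2 + 39*o - 20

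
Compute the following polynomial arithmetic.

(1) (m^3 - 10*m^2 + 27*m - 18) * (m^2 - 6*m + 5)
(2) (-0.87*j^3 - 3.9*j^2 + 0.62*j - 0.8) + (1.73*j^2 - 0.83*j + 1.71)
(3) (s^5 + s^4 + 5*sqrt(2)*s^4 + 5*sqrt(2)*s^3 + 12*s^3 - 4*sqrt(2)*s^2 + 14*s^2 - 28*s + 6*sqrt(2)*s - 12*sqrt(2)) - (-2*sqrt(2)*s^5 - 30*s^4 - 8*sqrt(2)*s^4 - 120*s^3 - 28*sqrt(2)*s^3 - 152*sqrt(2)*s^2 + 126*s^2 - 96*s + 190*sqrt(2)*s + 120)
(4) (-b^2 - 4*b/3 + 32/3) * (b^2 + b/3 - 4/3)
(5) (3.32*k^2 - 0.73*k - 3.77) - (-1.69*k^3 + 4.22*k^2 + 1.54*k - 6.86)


(1) = m^5 - 16*m^4 + 92*m^3 - 230*m^2 + 243*m - 90
(2) = -0.87*j^3 - 2.17*j^2 - 0.21*j + 0.91
(3) = s^5 + 2*sqrt(2)*s^5 + 13*sqrt(2)*s^4 + 31*s^4 + 33*sqrt(2)*s^3 + 132*s^3 - 112*s^2 + 148*sqrt(2)*s^2 - 184*sqrt(2)*s + 68*s - 120 - 12*sqrt(2)
(4) = -b^4 - 5*b^3/3 + 104*b^2/9 + 16*b/3 - 128/9
(5) = 1.69*k^3 - 0.9*k^2 - 2.27*k + 3.09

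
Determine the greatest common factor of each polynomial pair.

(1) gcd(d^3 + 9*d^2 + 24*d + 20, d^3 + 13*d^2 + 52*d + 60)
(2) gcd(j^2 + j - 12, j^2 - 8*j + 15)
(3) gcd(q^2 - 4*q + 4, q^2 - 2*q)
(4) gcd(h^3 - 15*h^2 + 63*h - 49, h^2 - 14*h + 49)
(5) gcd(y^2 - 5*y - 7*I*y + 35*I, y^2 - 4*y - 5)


(1) = gcd((d + 2)^2*(d + 5), (d + 2)*(d + 5)*(d + 6)) = d^2 + 7*d + 10
(2) = gcd((j - 3)*(j + 4), (j - 5)*(j - 3)) = j - 3
(3) = gcd((q - 2)^2, q*(q - 2)) = q - 2
(4) = gcd((h - 7)^2*(h - 1), (h - 7)^2) = h^2 - 14*h + 49
(5) = gcd((y - 5)*(y - 7*I), (y - 5)*(y + 1)) = y - 5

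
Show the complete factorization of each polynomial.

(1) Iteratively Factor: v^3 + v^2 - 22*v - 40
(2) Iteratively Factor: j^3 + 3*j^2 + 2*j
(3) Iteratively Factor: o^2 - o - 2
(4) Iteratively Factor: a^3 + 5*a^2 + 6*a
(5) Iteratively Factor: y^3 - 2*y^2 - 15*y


(1) = (v + 4)*(v^2 - 3*v - 10) = (v + 2)*(v + 4)*(v - 5)
(2) = (j + 1)*(j^2 + 2*j) = j*(j + 1)*(j + 2)
(3) = (o + 1)*(o - 2)
(4) = (a + 3)*(a^2 + 2*a) = a*(a + 3)*(a + 2)
(5) = (y - 5)*(y^2 + 3*y) = y*(y - 5)*(y + 3)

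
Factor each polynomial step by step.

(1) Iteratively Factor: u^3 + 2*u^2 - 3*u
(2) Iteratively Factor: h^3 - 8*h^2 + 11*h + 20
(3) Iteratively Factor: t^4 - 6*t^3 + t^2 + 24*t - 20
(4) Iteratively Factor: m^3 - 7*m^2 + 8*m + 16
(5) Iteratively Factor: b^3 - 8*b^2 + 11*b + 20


(1) = (u - 1)*(u^2 + 3*u) = u*(u - 1)*(u + 3)
(2) = (h - 4)*(h^2 - 4*h - 5) = (h - 5)*(h - 4)*(h + 1)
(3) = (t - 5)*(t^3 - t^2 - 4*t + 4) = (t - 5)*(t - 1)*(t^2 - 4) = (t - 5)*(t - 2)*(t - 1)*(t + 2)
(4) = (m + 1)*(m^2 - 8*m + 16) = (m - 4)*(m + 1)*(m - 4)
(5) = (b + 1)*(b^2 - 9*b + 20) = (b - 4)*(b + 1)*(b - 5)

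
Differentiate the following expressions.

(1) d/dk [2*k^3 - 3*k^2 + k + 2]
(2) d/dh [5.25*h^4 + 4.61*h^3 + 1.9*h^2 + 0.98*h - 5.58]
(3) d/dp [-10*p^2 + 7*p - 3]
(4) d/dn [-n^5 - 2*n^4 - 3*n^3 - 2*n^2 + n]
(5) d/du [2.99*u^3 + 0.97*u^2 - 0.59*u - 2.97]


(1) = 6*k^2 - 6*k + 1
(2) = 21.0*h^3 + 13.83*h^2 + 3.8*h + 0.98
(3) = 7 - 20*p
(4) = -5*n^4 - 8*n^3 - 9*n^2 - 4*n + 1
(5) = 8.97*u^2 + 1.94*u - 0.59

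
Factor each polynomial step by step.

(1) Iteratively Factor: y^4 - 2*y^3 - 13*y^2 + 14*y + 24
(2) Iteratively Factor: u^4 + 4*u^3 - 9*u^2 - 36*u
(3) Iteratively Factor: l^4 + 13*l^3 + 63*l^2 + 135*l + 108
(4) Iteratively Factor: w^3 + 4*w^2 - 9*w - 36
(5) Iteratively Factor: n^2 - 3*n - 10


(1) = (y - 2)*(y^3 - 13*y - 12) = (y - 4)*(y - 2)*(y^2 + 4*y + 3) = (y - 4)*(y - 2)*(y + 3)*(y + 1)
(2) = (u)*(u^3 + 4*u^2 - 9*u - 36) = u*(u - 3)*(u^2 + 7*u + 12) = u*(u - 3)*(u + 4)*(u + 3)
(3) = (l + 3)*(l^3 + 10*l^2 + 33*l + 36) = (l + 3)^2*(l^2 + 7*l + 12) = (l + 3)^3*(l + 4)
(4) = (w + 3)*(w^2 + w - 12) = (w + 3)*(w + 4)*(w - 3)
(5) = (n - 5)*(n + 2)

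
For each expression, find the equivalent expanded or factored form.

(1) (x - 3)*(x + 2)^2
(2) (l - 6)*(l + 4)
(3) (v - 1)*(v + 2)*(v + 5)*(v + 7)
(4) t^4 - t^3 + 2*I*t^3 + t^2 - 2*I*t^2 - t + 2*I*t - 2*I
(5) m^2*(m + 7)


(1) = x^3 + x^2 - 8*x - 12
(2) = l^2 - 2*l - 24
(3) = v^4 + 13*v^3 + 45*v^2 + 11*v - 70
(4) = (t - 1)*(t - I)*(t + I)*(t + 2*I)
(5) = m^3 + 7*m^2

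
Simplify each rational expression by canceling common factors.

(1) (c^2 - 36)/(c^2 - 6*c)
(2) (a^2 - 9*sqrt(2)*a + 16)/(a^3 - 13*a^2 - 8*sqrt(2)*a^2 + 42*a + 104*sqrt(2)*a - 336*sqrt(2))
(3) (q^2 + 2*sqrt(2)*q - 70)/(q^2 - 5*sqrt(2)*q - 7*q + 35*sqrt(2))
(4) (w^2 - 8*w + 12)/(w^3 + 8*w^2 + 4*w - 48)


(1) = (c + 6)/c
(2) = (a - sqrt(2))/(a^2 - 13*a + 42)
(3) = (q + 7*sqrt(2))/(q - 7)
(4) = (w - 6)/(w^2 + 10*w + 24)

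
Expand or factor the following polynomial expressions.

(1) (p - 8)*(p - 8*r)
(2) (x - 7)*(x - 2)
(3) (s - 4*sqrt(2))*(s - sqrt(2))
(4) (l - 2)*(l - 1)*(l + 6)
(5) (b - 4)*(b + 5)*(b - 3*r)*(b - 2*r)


(1) = p^2 - 8*p*r - 8*p + 64*r
(2) = x^2 - 9*x + 14
(3) = s^2 - 5*sqrt(2)*s + 8
(4) = l^3 + 3*l^2 - 16*l + 12
(5) = b^4 - 5*b^3*r + b^3 + 6*b^2*r^2 - 5*b^2*r - 20*b^2 + 6*b*r^2 + 100*b*r - 120*r^2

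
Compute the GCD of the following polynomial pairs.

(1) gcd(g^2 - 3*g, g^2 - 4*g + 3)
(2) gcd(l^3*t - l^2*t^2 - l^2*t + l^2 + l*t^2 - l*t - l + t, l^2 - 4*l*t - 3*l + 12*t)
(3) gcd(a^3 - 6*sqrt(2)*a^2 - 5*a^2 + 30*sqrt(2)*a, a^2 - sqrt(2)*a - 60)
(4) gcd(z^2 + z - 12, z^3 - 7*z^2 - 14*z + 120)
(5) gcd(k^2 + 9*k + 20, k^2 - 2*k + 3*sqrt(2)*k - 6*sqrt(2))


(1) = gcd(g*(g - 3), (g - 3)*(g - 1)) = g - 3
(2) = 1
(3) = a - 6*sqrt(2)
(4) = gcd((z - 3)*(z + 4), (z - 6)*(z - 5)*(z + 4)) = z + 4
(5) = gcd((k + 4)*(k + 5), (k - 2)*(k + 3*sqrt(2))) = 1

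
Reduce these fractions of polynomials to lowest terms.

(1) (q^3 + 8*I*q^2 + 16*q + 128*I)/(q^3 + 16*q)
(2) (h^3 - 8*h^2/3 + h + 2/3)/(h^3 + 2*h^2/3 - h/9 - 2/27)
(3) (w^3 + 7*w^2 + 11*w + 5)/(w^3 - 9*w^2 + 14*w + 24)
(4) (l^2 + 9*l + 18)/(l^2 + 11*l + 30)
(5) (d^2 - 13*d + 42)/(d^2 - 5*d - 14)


(1) = (q + 8*I)/q
(2) = (9*h^2 - 27*h + 18)/(9*h^2 + 3*h - 2)
(3) = (w^2 + 6*w + 5)/(w^2 - 10*w + 24)
(4) = (l + 3)/(l + 5)
(5) = (d - 6)/(d + 2)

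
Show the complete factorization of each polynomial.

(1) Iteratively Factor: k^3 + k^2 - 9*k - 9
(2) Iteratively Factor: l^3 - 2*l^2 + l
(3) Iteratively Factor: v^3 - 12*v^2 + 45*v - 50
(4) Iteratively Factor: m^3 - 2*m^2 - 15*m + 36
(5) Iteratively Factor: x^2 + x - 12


(1) = (k + 3)*(k^2 - 2*k - 3) = (k - 3)*(k + 3)*(k + 1)
(2) = (l - 1)*(l^2 - l) = l*(l - 1)*(l - 1)
(3) = (v - 5)*(v^2 - 7*v + 10) = (v - 5)*(v - 2)*(v - 5)
(4) = (m + 4)*(m^2 - 6*m + 9) = (m - 3)*(m + 4)*(m - 3)
(5) = (x + 4)*(x - 3)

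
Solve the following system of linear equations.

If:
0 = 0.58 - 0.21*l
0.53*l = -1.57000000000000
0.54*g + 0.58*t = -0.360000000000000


Then:
No Solution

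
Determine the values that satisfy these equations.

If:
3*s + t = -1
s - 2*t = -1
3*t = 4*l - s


Then:
l = 3/28
s = -3/7
t = 2/7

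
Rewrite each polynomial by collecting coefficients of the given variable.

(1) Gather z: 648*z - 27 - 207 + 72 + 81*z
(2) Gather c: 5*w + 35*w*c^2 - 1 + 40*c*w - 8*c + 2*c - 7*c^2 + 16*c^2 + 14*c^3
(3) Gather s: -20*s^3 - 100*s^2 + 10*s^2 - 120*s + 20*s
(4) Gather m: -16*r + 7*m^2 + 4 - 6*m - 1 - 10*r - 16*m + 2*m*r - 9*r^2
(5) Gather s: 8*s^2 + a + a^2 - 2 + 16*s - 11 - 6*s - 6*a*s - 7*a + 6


(1) = 729*z - 162
(2) = 14*c^3 + c^2*(35*w + 9) + c*(40*w - 6) + 5*w - 1
(3) = -20*s^3 - 90*s^2 - 100*s
(4) = 7*m^2 + m*(2*r - 22) - 9*r^2 - 26*r + 3
(5) = a^2 - 6*a + 8*s^2 + s*(10 - 6*a) - 7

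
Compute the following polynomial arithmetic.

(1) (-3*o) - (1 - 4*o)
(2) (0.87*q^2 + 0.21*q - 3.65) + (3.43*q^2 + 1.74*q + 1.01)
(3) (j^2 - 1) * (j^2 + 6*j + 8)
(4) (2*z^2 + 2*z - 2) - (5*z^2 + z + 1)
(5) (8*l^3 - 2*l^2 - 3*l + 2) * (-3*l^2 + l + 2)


(1) = o - 1
(2) = 4.3*q^2 + 1.95*q - 2.64
(3) = j^4 + 6*j^3 + 7*j^2 - 6*j - 8
(4) = -3*z^2 + z - 3
(5) = -24*l^5 + 14*l^4 + 23*l^3 - 13*l^2 - 4*l + 4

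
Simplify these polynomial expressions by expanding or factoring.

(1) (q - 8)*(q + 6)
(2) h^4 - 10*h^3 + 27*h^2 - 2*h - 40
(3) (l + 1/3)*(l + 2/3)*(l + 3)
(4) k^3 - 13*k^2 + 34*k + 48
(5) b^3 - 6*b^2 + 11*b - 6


(1) = q^2 - 2*q - 48
(2) = (h - 5)*(h - 4)*(h - 2)*(h + 1)
(3) = l^3 + 4*l^2 + 29*l/9 + 2/3
(4) = (k - 8)*(k - 6)*(k + 1)
(5) = (b - 3)*(b - 2)*(b - 1)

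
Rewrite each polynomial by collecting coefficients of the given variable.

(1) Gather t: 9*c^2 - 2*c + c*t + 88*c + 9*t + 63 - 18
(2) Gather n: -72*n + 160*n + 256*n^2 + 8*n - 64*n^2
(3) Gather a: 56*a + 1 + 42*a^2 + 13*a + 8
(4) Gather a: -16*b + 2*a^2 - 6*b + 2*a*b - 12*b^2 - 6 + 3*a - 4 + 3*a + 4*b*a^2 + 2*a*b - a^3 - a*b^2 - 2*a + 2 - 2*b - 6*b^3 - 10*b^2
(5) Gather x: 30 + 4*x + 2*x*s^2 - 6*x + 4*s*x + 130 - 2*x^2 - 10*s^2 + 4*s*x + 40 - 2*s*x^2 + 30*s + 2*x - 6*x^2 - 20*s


(1) = 9*c^2 + 86*c + t*(c + 9) + 45
(2) = 192*n^2 + 96*n
(3) = 42*a^2 + 69*a + 9
(4) = -a^3 + a^2*(4*b + 2) + a*(-b^2 + 4*b + 4) - 6*b^3 - 22*b^2 - 24*b - 8
(5) = -10*s^2 + 10*s + x^2*(-2*s - 8) + x*(2*s^2 + 8*s) + 200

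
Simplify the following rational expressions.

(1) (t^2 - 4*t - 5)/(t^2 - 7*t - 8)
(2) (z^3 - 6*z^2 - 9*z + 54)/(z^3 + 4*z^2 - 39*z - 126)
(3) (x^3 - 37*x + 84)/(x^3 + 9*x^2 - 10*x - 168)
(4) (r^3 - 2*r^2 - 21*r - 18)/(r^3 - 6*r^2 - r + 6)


(1) = (t - 5)/(t - 8)
(2) = (z - 3)/(z + 7)
(3) = (x - 3)/(x + 6)
(4) = (r + 3)/(r - 1)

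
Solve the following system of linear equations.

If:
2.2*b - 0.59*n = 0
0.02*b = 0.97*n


Then:
b = 0.00
n = 0.00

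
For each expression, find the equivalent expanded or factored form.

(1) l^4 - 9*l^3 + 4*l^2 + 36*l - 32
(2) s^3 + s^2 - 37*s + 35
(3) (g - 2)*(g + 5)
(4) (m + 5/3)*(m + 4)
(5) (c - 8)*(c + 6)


(1) = (l - 8)*(l - 2)*(l - 1)*(l + 2)
(2) = (s - 5)*(s - 1)*(s + 7)
(3) = g^2 + 3*g - 10
(4) = m^2 + 17*m/3 + 20/3
(5) = c^2 - 2*c - 48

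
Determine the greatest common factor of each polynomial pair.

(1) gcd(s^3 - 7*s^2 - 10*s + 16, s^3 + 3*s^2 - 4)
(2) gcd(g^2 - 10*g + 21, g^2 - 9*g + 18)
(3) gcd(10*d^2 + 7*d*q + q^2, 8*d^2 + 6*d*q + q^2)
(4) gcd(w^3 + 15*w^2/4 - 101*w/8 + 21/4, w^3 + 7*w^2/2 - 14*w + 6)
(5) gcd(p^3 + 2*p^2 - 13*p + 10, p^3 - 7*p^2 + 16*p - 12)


(1) = gcd((s - 8)*(s - 1)*(s + 2), (s - 1)*(s + 2)^2) = s^2 + s - 2
(2) = gcd((g - 7)*(g - 3), (g - 6)*(g - 3)) = g - 3
(3) = gcd((2*d + q)*(5*d + q), (2*d + q)*(4*d + q)) = 2*d + q
(4) = gcd((w - 7/4)*(w - 1/2)*(w + 6), (w - 2)*(w - 1/2)*(w + 6)) = w^2 + 11*w/2 - 3
(5) = gcd((p - 2)*(p - 1)*(p + 5), (p - 3)*(p - 2)^2) = p - 2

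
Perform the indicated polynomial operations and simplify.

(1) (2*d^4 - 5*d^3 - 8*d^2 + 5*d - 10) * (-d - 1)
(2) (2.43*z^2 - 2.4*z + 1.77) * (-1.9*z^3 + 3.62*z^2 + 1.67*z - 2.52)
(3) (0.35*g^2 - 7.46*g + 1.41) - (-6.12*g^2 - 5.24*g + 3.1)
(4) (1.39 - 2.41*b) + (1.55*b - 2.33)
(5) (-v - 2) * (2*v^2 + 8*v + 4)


(1) = -2*d^5 + 3*d^4 + 13*d^3 + 3*d^2 + 5*d + 10
(2) = -4.617*z^5 + 13.3566*z^4 - 7.9929*z^3 - 3.7242*z^2 + 9.0039*z - 4.4604
(3) = 6.47*g^2 - 2.22*g - 1.69
(4) = -0.86*b - 0.94
(5) = -2*v^3 - 12*v^2 - 20*v - 8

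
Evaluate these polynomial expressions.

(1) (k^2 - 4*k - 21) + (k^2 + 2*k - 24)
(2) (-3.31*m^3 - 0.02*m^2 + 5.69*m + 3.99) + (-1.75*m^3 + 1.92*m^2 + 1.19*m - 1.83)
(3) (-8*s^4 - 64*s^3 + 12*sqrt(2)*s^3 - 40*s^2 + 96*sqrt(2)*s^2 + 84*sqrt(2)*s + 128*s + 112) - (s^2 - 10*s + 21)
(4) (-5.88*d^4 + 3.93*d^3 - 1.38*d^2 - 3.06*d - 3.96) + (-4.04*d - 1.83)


(1) = 2*k^2 - 2*k - 45
(2) = -5.06*m^3 + 1.9*m^2 + 6.88*m + 2.16
(3) = -8*s^4 - 64*s^3 + 12*sqrt(2)*s^3 - 41*s^2 + 96*sqrt(2)*s^2 + 84*sqrt(2)*s + 138*s + 91
(4) = -5.88*d^4 + 3.93*d^3 - 1.38*d^2 - 7.1*d - 5.79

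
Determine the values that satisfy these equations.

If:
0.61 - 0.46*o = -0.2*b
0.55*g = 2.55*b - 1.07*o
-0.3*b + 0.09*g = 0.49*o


Then:
b = -5.13
g = -22.03
o = -0.90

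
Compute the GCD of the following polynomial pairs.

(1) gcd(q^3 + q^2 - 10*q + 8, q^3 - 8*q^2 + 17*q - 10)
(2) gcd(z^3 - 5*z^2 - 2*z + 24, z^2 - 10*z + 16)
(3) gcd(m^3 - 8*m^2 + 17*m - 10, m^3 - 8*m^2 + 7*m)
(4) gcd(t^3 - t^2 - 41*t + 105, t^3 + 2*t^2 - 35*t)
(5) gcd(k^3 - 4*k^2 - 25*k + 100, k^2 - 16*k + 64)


(1) = q^2 - 3*q + 2
(2) = gcd((z - 4)*(z - 3)*(z + 2), (z - 8)*(z - 2)) = 1
(3) = gcd((m - 5)*(m - 2)*(m - 1), m*(m - 7)*(m - 1)) = m - 1
(4) = gcd((t - 5)*(t - 3)*(t + 7), t*(t - 5)*(t + 7)) = t^2 + 2*t - 35
(5) = gcd((k - 5)*(k - 4)*(k + 5), (k - 8)^2) = 1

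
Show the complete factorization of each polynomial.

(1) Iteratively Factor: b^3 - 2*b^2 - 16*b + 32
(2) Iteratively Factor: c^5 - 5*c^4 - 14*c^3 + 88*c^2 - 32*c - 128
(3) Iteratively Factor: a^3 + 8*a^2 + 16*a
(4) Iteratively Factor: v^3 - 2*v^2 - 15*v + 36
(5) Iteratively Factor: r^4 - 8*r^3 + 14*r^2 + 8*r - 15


(1) = (b + 4)*(b^2 - 6*b + 8) = (b - 4)*(b + 4)*(b - 2)
(2) = (c + 4)*(c^4 - 9*c^3 + 22*c^2 - 32) = (c - 4)*(c + 4)*(c^3 - 5*c^2 + 2*c + 8) = (c - 4)*(c - 2)*(c + 4)*(c^2 - 3*c - 4) = (c - 4)^2*(c - 2)*(c + 4)*(c + 1)
(3) = (a)*(a^2 + 8*a + 16) = a*(a + 4)*(a + 4)
(4) = (v + 4)*(v^2 - 6*v + 9) = (v - 3)*(v + 4)*(v - 3)
(5) = (r - 3)*(r^3 - 5*r^2 - r + 5) = (r - 3)*(r + 1)*(r^2 - 6*r + 5) = (r - 5)*(r - 3)*(r + 1)*(r - 1)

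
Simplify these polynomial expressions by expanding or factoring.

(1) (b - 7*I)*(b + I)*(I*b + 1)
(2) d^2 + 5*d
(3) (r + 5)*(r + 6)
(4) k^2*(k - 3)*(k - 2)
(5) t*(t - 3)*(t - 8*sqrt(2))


(1) = I*b^3 + 7*b^2 + I*b + 7
(2) = d*(d + 5)
(3) = r^2 + 11*r + 30
(4) = k^4 - 5*k^3 + 6*k^2
(5) = t^3 - 8*sqrt(2)*t^2 - 3*t^2 + 24*sqrt(2)*t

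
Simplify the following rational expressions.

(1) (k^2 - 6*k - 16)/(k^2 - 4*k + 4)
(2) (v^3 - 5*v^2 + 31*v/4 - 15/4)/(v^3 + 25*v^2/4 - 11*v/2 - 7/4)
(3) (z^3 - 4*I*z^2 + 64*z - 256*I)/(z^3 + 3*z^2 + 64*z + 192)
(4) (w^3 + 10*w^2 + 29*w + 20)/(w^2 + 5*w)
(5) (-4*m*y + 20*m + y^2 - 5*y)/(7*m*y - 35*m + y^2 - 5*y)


(1) = (k^2 - 6*k - 16)/(k^2 - 4*k + 4)
(2) = (4*v^2 - 16*v + 15)/(4*v^2 + 29*v + 7)
(3) = (z - 4*I)/(z + 3)
(4) = (w^2 + 5*w + 4)/w
(5) = (-4*m + y)/(7*m + y)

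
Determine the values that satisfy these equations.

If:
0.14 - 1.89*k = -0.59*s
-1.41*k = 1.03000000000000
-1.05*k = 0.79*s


Then:
No Solution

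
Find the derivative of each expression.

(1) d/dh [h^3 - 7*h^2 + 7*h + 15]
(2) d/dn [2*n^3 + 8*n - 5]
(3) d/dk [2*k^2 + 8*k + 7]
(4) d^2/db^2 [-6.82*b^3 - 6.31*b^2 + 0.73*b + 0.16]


(1) = 3*h^2 - 14*h + 7
(2) = 6*n^2 + 8
(3) = 4*k + 8
(4) = -40.92*b - 12.62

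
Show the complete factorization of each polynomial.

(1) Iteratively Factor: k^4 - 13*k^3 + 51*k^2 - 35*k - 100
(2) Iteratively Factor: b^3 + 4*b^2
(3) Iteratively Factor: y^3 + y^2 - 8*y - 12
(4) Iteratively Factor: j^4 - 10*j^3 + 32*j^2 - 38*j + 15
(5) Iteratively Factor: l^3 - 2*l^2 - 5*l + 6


(1) = (k - 4)*(k^3 - 9*k^2 + 15*k + 25) = (k - 5)*(k - 4)*(k^2 - 4*k - 5) = (k - 5)*(k - 4)*(k + 1)*(k - 5)
(2) = (b)*(b^2 + 4*b) = b^2*(b + 4)
(3) = (y + 2)*(y^2 - y - 6) = (y + 2)^2*(y - 3)
(4) = (j - 1)*(j^3 - 9*j^2 + 23*j - 15) = (j - 1)^2*(j^2 - 8*j + 15) = (j - 3)*(j - 1)^2*(j - 5)
(5) = (l - 3)*(l^2 + l - 2) = (l - 3)*(l - 1)*(l + 2)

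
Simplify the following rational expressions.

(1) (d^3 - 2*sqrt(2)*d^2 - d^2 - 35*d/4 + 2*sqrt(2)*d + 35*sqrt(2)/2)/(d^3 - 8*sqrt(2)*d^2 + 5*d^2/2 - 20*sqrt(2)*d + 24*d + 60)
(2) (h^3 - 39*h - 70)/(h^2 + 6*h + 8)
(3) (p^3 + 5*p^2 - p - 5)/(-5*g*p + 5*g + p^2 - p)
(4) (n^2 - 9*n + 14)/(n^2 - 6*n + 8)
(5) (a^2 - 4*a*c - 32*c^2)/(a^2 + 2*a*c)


(1) = (8*d - 28)/(8*d - 48*sqrt(2))
(2) = (h^2 - 2*h - 35)/(h + 4)
(3) = (p^2 + 6*p + 5)/(-5*g + p)
(4) = (n - 7)/(n - 4)
(5) = (a^2 - 4*a*c - 32*c^2)/(a^2 + 2*a*c)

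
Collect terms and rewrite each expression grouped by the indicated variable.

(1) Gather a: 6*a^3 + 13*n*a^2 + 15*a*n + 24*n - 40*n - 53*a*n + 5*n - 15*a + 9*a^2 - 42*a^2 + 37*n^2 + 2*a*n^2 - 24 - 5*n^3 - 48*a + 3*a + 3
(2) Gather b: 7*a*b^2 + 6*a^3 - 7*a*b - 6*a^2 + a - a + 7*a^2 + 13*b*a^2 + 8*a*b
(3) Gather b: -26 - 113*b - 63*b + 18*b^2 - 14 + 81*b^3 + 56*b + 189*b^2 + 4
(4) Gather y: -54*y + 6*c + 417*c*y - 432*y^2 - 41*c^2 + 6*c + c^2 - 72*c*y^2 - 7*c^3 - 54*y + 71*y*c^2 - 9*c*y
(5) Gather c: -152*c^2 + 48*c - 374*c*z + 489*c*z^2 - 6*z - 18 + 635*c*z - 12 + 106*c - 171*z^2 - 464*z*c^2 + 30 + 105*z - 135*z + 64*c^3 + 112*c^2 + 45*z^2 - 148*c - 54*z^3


(1) = 6*a^3 + a^2*(13*n - 33) + a*(2*n^2 - 38*n - 60) - 5*n^3 + 37*n^2 - 11*n - 21
(2) = 6*a^3 + a^2 + 7*a*b^2 + b*(13*a^2 + a)
(3) = 81*b^3 + 207*b^2 - 120*b - 36
(4) = -7*c^3 - 40*c^2 + 12*c + y^2*(-72*c - 432) + y*(71*c^2 + 408*c - 108)
(5) = 64*c^3 + c^2*(-464*z - 40) + c*(489*z^2 + 261*z + 6) - 54*z^3 - 126*z^2 - 36*z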